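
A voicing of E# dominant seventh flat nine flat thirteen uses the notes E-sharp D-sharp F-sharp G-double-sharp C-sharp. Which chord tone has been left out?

B-sharp

The full E# dominant seventh flat nine flat thirteen chord is E-sharp, G-double-sharp, B-sharp, D-sharp, F-sharp, C-sharp.
Comparing with the voicing, the perfect 5th (5th) — B-sharp — is absent.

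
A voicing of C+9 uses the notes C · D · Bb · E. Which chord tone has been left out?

C+9 = C, E, G#, Bb, D. The voicing lacks the 5th (augmented 5th), G#.

G#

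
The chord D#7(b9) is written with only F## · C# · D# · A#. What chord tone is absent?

The full D#7(b9) chord is D#, F##, A#, C#, E.
Comparing with the voicing, the minor 9th (9th) — E — is absent.

E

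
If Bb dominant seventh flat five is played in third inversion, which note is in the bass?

A-flat

Bb dominant seventh flat five = B-flat–D–F-flat–A-flat. Third inversion → seventh in the bass = A-flat.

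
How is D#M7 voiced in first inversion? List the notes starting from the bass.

F𝄪 – A♯ – C𝄪 – D♯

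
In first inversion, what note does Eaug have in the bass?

Eaug = E–G#–B#. First inversion → third in the bass = G#.

G#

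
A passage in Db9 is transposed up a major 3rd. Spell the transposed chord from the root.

F, A, C, Eb, G

Transposed root: Db → F (major 3rd up). So we spell F dominant ninth:
F — root
A — major 3rd
C — perfect 5th
Eb — minor 7th
G — major 9th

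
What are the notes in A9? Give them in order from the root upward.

A – C# – E – G – B

A9: dominant ninth on A.
- root: A
- major 3rd: C#
- perfect 5th: E
- minor 7th: G
- major 9th: B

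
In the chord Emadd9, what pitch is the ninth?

F#

Emadd9 is built on E; its 9th is a major 9th above the root.
A second above E uses the letter F, and the major 9th above E is F#.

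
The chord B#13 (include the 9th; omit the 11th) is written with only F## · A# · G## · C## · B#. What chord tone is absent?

D##

B#13 = B#, D##, F##, A#, C##, G##. The voicing lacks the 3rd (major 3rd), D##.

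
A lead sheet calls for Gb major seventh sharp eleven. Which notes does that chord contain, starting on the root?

Root G♭, quality major seventh sharp eleven:
G♭ — root
B♭ — major 3rd
D♭ — perfect 5th
F — major 7th
C — augmented 11th

G♭ – B♭ – D♭ – F – C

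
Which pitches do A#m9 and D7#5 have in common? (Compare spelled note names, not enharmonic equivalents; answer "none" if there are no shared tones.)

A#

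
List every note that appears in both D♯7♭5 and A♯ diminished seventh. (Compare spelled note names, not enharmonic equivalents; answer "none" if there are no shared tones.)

C♯

D♯7♭5: D♯ F𝄪 A C♯
A♯ diminished seventh: A♯ C♯ E G
Common to both → C♯.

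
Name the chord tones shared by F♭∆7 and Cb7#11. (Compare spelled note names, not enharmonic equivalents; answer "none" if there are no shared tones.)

F♭∆7: Fb Ab Cb Eb
Cb7#11: Cb Eb Gb Bbb F
Common to both → Cb, Eb.

Cb, Eb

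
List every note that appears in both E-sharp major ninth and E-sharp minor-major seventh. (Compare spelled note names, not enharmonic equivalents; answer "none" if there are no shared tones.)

E-sharp major ninth: E-sharp G-double-sharp B-sharp D-double-sharp F-double-sharp
E-sharp minor-major seventh: E-sharp G-sharp B-sharp D-double-sharp
Common to both → E-sharp, B-sharp, D-double-sharp.

E-sharp B-sharp D-double-sharp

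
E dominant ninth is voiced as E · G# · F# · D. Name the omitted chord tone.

E dominant ninth = E, G#, B, D, F#. The voicing lacks the 5th (perfect 5th), B.

B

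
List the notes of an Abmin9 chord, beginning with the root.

Root A♭, quality minor ninth:
Root: A♭
Minor 3rd (3rd): C♭
Perfect 5th (5th): E♭
Minor 7th (7th): G♭
Major 9th (9th): B♭

A♭, C♭, E♭, G♭, B♭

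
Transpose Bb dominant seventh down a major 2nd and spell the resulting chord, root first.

A-flat, C, E-flat, G-flat

B-flat down a major 2nd → A-flat. New chord: A-flat dominant seventh.
A-flat — root
C — major 3rd
E-flat — perfect 5th
G-flat — minor 7th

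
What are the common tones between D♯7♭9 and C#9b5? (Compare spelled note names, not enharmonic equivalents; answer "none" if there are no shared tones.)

D# – C#

D♯7♭9 = D#, F##, A#, C#, E.
C#9b5 = C#, E#, G, B, D#.
Shared: D#, C#.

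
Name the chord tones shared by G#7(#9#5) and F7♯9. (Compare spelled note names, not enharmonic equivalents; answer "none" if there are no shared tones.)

G♯

G#7(#9#5): G♯ B♯ D𝄪 F♯ A𝄪
F7♯9: F A C E♭ G♯
Common to both → G♯.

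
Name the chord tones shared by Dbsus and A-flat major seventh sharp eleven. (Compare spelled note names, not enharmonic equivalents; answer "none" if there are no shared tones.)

Dbsus = Db, Gb, Ab.
A-flat major seventh sharp eleven = Ab, C, Eb, G, D.
Shared: Ab.

Ab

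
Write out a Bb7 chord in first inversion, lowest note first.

In root position, Bb7 is B♭–D–F–A♭.
First inversion puts the third (D) in the bass.

D, F, A♭, B♭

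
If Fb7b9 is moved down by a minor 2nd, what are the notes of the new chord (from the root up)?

A minor 2nd down from F♭ is E♭, so the new chord is E♭ dominant seventh flat nine.
root → E♭
3rd (major 3rd) → G
5th (perfect 5th) → B♭
7th (minor 7th) → D♭
9th (minor 9th) → F♭

E♭, G, B♭, D♭, F♭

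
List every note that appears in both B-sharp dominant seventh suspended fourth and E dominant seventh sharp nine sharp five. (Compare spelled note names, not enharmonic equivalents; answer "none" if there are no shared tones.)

B-sharp dominant seventh suspended fourth = B#, E#, F##, A#.
E dominant seventh sharp nine sharp five = E, G#, B#, D, F##.
Shared: B#, F##.

B#, F##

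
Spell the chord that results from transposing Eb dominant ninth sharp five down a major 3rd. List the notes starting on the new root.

Transposed root: Eb → Cb (major 3rd down). So we spell Cb dominant ninth sharp five:
Cb — root
Eb — major 3rd
G — augmented 5th
Bbb — minor 7th
Db — major 9th

Cb Eb G Bbb Db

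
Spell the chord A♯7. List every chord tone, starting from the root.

A# – C## – E# – G#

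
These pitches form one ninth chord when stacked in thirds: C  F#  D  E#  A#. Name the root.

D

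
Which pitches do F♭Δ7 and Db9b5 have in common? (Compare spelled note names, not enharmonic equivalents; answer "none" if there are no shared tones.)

Cb Eb

F♭Δ7: Fb Ab Cb Eb
Db9b5: Db F Abb Cb Eb
Common to both → Cb, Eb.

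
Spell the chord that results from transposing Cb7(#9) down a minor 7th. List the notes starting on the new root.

Transposed root: Cb → Db (minor 7th down). So we spell Db dominant seventh sharp nine:
Root: Db
Major 3rd (3rd): F
Perfect 5th (5th): Ab
Minor 7th (7th): Cb
Augmented 9th (9th): E

Db  F  Ab  Cb  E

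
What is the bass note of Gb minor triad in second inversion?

D-flat

Gb minor triad = G-flat–B-double-flat–D-flat. Second inversion → fifth in the bass = D-flat.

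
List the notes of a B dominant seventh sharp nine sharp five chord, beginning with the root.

B, D♯, F𝄪, A, C𝄪

B dominant seventh sharp nine sharp five is a dominant seventh sharp nine sharp five built on B.
root → B
3rd (major 3rd) → D♯
5th (augmented 5th) → F𝄪
7th (minor 7th) → A
9th (augmented 9th) → C𝄪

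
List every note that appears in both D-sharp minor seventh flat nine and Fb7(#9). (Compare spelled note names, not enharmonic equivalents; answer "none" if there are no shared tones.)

D-sharp minor seventh flat nine: D# F# A# C# E
Fb7(#9): Fb Ab Cb Ebb G
Common to both → none.

none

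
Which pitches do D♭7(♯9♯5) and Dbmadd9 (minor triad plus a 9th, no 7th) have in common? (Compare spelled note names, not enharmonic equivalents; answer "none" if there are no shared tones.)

Db

D♭7(♯9♯5): Db F A Cb E
Dbmadd9: Db Fb Ab Eb
Common to both → Db.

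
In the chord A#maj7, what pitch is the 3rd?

C##

Root of A#maj7 = A#. The 3rd is a major 3rd: A# up a major 3rd → C##.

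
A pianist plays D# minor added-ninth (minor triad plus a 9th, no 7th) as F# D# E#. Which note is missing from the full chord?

D# minor added-ninth = D#, F#, A#, E#. The voicing lacks the 5th (perfect 5th), A#.

A#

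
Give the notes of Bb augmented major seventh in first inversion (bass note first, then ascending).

In root position, Bb augmented major seventh is Bb–D–F#–A.
First inversion puts the third (D) in the bass.

D, F#, A, Bb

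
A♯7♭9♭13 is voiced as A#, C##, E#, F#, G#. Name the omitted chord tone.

A♯7♭9♭13 = A#, C##, E#, G#, B, F#. The voicing lacks the 9th (minor 9th), B.

B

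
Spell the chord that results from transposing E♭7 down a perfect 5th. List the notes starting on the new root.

Ab, C, Eb, Gb

A perfect 5th down from Eb is Ab, so the new chord is Ab dominant seventh.
Ab — root
C — major 3rd
Eb — perfect 5th
Gb — minor 7th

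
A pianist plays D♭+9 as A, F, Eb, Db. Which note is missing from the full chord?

Cb

The full D♭+9 chord is Db, F, A, Cb, Eb.
Comparing with the voicing, the minor 7th (7th) — Cb — is absent.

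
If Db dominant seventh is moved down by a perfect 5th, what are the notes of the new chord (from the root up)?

G♭ B♭ D♭ F♭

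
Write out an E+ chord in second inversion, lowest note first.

B♯  E  G♯

E+ = E–G♯–B♯; second inversion → fifth (B♯) lowest.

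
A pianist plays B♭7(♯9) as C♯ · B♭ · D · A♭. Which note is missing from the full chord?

The full B♭7(♯9) chord is B♭, D, F, A♭, C♯.
Comparing with the voicing, the perfect 5th (5th) — F — is absent.

F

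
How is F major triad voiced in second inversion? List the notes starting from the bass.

In root position, F major triad is F–A–C.
Second inversion puts the fifth (C) in the bass.

C, F, A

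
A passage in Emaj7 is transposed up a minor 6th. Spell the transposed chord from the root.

Transposed root: E → C (minor 6th up). So we spell C major seventh:
- root: C
- major 3rd: E
- perfect 5th: G
- major 7th: B

C, E, G, B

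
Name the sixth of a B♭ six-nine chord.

G

Root of B♭ six-nine = B-flat. The 6th is a major 6th: B-flat up a major 6th → G.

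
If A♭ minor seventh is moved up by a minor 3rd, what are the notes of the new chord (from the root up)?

C-flat E-double-flat G-flat B-double-flat

A-flat up a minor 3rd → C-flat. New chord: C-flat minor seventh.
root → C-flat
3rd (minor 3rd) → E-double-flat
5th (perfect 5th) → G-flat
7th (minor 7th) → B-double-flat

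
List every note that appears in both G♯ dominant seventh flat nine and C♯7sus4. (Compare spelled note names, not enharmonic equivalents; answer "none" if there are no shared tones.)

G#, F#

G♯ dominant seventh flat nine = G#, B#, D#, F#, A.
C♯7sus4 = C#, F#, G#, B.
Shared: G#, F#.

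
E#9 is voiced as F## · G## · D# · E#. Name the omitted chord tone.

B#

The full E#9 chord is E#, G##, B#, D#, F##.
Comparing with the voicing, the perfect 5th (5th) — B# — is absent.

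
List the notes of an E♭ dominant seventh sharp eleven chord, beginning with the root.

E-flat G B-flat D-flat A

E♭ dominant seventh sharp eleven is a dominant seventh sharp eleven built on E-flat.
root → E-flat
3rd (major 3rd) → G
5th (perfect 5th) → B-flat
7th (minor 7th) → D-flat
11th (augmented 11th) → A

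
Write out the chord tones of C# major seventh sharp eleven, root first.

C-sharp E-sharp G-sharp B-sharp F-double-sharp

C# major seventh sharp eleven: major seventh sharp eleven on C-sharp.
root → C-sharp
3rd (major 3rd) → E-sharp
5th (perfect 5th) → G-sharp
7th (major 7th) → B-sharp
11th (augmented 11th) → F-double-sharp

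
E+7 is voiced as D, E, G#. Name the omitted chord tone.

B#

The full E+7 chord is E, G#, B#, D.
Comparing with the voicing, the augmented 5th (5th) — B# — is absent.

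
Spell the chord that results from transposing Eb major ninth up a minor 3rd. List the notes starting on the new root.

G-flat – B-flat – D-flat – F – A-flat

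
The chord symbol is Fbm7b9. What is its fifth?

Root of Fbm7b9 = Fb. The 5th is a perfect 5th: Fb up a perfect 5th → Cb.

Cb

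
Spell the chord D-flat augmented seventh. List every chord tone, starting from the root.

D-flat F A C-flat

D-flat augmented seventh: augmented seventh on D-flat.
Root: D-flat
Major 3rd (3rd): F
Augmented 5th (5th): A
Minor 7th (7th): C-flat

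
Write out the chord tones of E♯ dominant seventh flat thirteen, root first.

E♯ dominant seventh flat thirteen is a dominant seventh flat thirteen built on E#.
- root: E#
- major 3rd: G##
- perfect 5th: B#
- minor 7th: D#
- minor 13th: C#

E#  G##  B#  D#  C#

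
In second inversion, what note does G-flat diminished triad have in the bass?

D-double-flat

G-flat diminished triad in root position is G-flat–B-double-flat–D-double-flat.
Second inversion places the fifth in the bass, which is D-double-flat.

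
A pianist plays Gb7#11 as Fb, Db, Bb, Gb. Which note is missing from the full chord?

Gb7#11 = Gb, Bb, Db, Fb, C. The voicing lacks the 11th (augmented 11th), C.

C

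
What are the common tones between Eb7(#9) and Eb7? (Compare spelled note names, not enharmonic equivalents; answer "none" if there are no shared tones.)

E♭ – G – B♭ – D♭

Eb7(#9): E♭ G B♭ D♭ F♯
Eb7: E♭ G B♭ D♭
Common to both → E♭, G, B♭, D♭.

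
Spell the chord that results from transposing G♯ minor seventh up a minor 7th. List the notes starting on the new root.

A minor 7th up from G# is F#, so the new chord is F# minor seventh.
F# — root
A — minor 3rd
C# — perfect 5th
E — minor 7th

F#  A  C#  E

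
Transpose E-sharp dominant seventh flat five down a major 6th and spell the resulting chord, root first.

G-sharp, B-sharp, D, F-sharp

Transposed root: E-sharp → G-sharp (major 6th down). So we spell G-sharp dominant seventh flat five:
Root: G-sharp
Major 3rd (3rd): B-sharp
Diminished 5th (5th): D
Minor 7th (7th): F-sharp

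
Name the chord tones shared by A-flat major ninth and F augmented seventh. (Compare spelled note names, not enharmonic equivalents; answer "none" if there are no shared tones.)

E-flat

A-flat major ninth = A-flat, C, E-flat, G, B-flat.
F augmented seventh = F, A, C-sharp, E-flat.
Shared: E-flat.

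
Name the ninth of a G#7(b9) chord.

A

Root of G#7(b9) = G#. The 9th is a minor 9th: G# up a minor 9th → A.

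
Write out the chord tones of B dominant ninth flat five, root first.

B dominant ninth flat five is a dominant ninth flat five built on B.
root → B
3rd (major 3rd) → D-sharp
5th (diminished 5th) → F
7th (minor 7th) → A
9th (major 9th) → C-sharp

B, D-sharp, F, A, C-sharp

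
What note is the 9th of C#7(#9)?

C#7(#9) is built on C#; its 9th is an augmented 9th above the root.
A second above C uses the letter D, and the augmented 9th above C# is D##.

D##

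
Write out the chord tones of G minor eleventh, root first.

G, Bb, D, F, A, C

G minor eleventh is a minor eleventh built on G.
G — root
Bb — minor 3rd
D — perfect 5th
F — minor 7th
A — major 9th
C — perfect 11th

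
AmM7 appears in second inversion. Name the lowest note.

AmM7 = A–C–E–G#. Second inversion → fifth in the bass = E.

E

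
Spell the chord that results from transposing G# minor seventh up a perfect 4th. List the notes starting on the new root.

G-sharp up a perfect 4th → C-sharp. New chord: C-sharp minor seventh.
- root: C-sharp
- minor 3rd: E
- perfect 5th: G-sharp
- minor 7th: B

C-sharp, E, G-sharp, B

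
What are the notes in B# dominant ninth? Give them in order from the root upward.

B# dominant ninth: dominant ninth on B-sharp.
B-sharp — root
D-double-sharp — major 3rd
F-double-sharp — perfect 5th
A-sharp — minor 7th
C-double-sharp — major 9th

B-sharp D-double-sharp F-double-sharp A-sharp C-double-sharp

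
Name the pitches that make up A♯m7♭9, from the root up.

Root A♯, quality minor seventh flat nine:
- root: A♯
- minor 3rd: C♯
- perfect 5th: E♯
- minor 7th: G♯
- minor 9th: B

A♯ C♯ E♯ G♯ B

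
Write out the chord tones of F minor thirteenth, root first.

F, A-flat, C, E-flat, G, B-flat, D

Root F, quality minor thirteenth:
F — root
A-flat — minor 3rd
C — perfect 5th
E-flat — minor 7th
G — major 9th
B-flat — perfect 11th
D — major 13th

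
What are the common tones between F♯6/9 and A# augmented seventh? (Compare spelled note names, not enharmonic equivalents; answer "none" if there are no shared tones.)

F♯6/9 = F#, A#, C#, D#, G#.
A# augmented seventh = A#, C##, E##, G#.
Shared: A#, G#.

A# G#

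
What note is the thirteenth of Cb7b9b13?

Abb

Root of Cb7b9b13 = Cb. The 13th is a minor 13th: Cb up a minor 13th → Abb.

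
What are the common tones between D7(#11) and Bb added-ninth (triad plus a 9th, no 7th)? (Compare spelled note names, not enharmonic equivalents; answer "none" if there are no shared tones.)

D, C

D7(#11) = D, F#, A, C, G#.
Bb added-ninth = Bb, D, F, C.
Shared: D, C.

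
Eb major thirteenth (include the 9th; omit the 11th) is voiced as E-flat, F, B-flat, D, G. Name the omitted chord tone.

The full Eb major thirteenth chord is E-flat, G, B-flat, D, F, C.
Comparing with the voicing, the major 13th (13th) — C — is absent.

C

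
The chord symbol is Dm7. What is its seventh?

C

Dm7 is built on D; its 7th is a minor 7th above the root.
A seventh above D uses the letter C, and the minor 7th above D is C.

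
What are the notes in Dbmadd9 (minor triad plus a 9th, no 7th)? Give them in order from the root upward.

Db  Fb  Ab  Eb

Dbmadd9 is a minor added-ninth built on Db.
Db — root
Fb — minor 3rd
Ab — perfect 5th
Eb — major 9th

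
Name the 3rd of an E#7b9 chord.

G##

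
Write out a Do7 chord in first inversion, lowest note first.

In root position, Do7 is D–F–Ab–Cb.
First inversion puts the third (F) in the bass.

F, Ab, Cb, D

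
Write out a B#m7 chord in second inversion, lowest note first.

F## A# B# D#

B#m7 = B#–D#–F##–A#; second inversion → fifth (F##) lowest.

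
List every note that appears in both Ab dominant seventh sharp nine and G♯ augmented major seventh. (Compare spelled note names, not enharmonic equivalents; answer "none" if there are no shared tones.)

Ab dominant seventh sharp nine: A-flat C E-flat G-flat B
G♯ augmented major seventh: G-sharp B-sharp D-double-sharp F-double-sharp
Common to both → none.

none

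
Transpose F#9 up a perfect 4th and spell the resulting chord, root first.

B D♯ F♯ A C♯

F♯ up a perfect 4th → B. New chord: B dominant ninth.
Root: B
Major 3rd (3rd): D♯
Perfect 5th (5th): F♯
Minor 7th (7th): A
Major 9th (9th): C♯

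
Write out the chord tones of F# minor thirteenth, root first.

F# – A – C# – E – G# – B – D#

Root F#, quality minor thirteenth:
- root: F#
- minor 3rd: A
- perfect 5th: C#
- minor 7th: E
- major 9th: G#
- perfect 11th: B
- major 13th: D#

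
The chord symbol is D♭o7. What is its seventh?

D♭o7 is built on Db; its 7th is a diminished 7th above the root.
A seventh above D uses the letter C, and the diminished 7th above Db is Cbb.

Cbb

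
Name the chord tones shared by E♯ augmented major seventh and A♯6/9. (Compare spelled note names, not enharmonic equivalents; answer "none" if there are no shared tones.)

E#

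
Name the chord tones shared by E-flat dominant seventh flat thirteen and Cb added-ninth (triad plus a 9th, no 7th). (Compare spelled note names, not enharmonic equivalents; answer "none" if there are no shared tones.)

Eb  Db  Cb

E-flat dominant seventh flat thirteen: Eb G Bb Db Cb
Cb added-ninth: Cb Eb Gb Db
Common to both → Eb, Db, Cb.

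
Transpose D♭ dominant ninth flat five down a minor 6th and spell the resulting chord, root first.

Transposed root: D-flat → F (minor 6th down). So we spell F dominant ninth flat five:
Root: F
Major 3rd (3rd): A
Diminished 5th (5th): C-flat
Minor 7th (7th): E-flat
Major 9th (9th): G

F, A, C-flat, E-flat, G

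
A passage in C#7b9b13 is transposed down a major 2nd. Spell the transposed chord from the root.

C# down a major 2nd → B. New chord: B dominant seventh flat nine flat thirteen.
root → B
3rd (major 3rd) → D#
5th (perfect 5th) → F#
7th (minor 7th) → A
9th (minor 9th) → C
13th (minor 13th) → G

B  D#  F#  A  C  G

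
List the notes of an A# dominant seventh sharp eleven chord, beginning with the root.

A# dominant seventh sharp eleven is a dominant seventh sharp eleven built on A-sharp.
Root: A-sharp
Major 3rd (3rd): C-double-sharp
Perfect 5th (5th): E-sharp
Minor 7th (7th): G-sharp
Augmented 11th (11th): D-double-sharp

A-sharp  C-double-sharp  E-sharp  G-sharp  D-double-sharp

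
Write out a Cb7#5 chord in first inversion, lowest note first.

In root position, Cb7#5 is Cb–Eb–G–Bbb.
First inversion puts the third (Eb) in the bass.

Eb – G – Bbb – Cb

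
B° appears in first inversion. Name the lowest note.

B° in root position is B–D–F.
First inversion places the third in the bass, which is D.

D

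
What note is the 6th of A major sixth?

F#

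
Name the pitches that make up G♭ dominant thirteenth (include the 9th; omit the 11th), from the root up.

G-flat  B-flat  D-flat  F-flat  A-flat  E-flat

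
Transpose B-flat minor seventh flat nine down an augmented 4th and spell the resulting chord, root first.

F-flat, A-double-flat, C-flat, E-double-flat, G-double-flat

An augmented 4th down from B-flat is F-flat, so the new chord is F-flat minor seventh flat nine.
F-flat — root
A-double-flat — minor 3rd
C-flat — perfect 5th
E-double-flat — minor 7th
G-double-flat — minor 9th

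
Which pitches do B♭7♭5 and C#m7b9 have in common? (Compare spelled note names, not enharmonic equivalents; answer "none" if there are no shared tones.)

B♭7♭5: Bb D Fb Ab
C#m7b9: C# E G# B D
Common to both → D.

D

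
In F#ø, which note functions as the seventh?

F#ø is built on F#; its 7th is a minor 7th above the root.
A seventh above F uses the letter E, and the minor 7th above F# is E.

E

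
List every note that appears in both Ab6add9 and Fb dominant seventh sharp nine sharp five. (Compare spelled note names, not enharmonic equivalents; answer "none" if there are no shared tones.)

Ab – C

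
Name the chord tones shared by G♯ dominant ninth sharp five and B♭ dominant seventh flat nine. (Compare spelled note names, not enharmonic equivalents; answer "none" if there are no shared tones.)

none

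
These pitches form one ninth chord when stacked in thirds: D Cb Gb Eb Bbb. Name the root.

Stacking in thirds gives Cb – Eb – Gb – Bbb – D, so Cb is the root — Cb dominant seventh sharp nine.

Cb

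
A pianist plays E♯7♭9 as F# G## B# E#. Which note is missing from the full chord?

D#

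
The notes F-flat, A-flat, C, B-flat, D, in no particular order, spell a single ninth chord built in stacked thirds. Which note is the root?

B-flat

Arranged so that each adjacent pair is a third by letter name: B-flat – D – F-flat – A-flat – C.
The bottom of that stack, B-flat, is the root (this is B-flat dominant ninth flat five).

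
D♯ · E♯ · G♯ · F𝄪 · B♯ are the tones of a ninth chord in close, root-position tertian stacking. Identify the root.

E♯

Stacking in thirds gives E♯ – G♯ – B♯ – D♯ – F𝄪, so E♯ is the root — E♯ minor ninth.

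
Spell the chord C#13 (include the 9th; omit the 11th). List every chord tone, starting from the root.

C#13 is a dominant thirteenth built on C#.
root → C#
3rd (major 3rd) → E#
5th (perfect 5th) → G#
7th (minor 7th) → B
9th (major 9th) → D#
13th (major 13th) → A#

C#, E#, G#, B, D#, A#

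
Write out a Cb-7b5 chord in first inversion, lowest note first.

Cb-7b5 = Cb–Ebb–Gbb–Bbb; first inversion → third (Ebb) lowest.

Ebb  Gbb  Bbb  Cb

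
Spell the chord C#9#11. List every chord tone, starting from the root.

C#9#11 is a dominant ninth sharp eleven built on C♯.
- root: C♯
- major 3rd: E♯
- perfect 5th: G♯
- minor 7th: B
- major 9th: D♯
- augmented 11th: F𝄪

C♯ – E♯ – G♯ – B – D♯ – F𝄪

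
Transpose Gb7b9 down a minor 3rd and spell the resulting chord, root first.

Eb, G, Bb, Db, Fb

Transposed root: Gb → Eb (minor 3rd down). So we spell Eb dominant seventh flat nine:
Root: Eb
Major 3rd (3rd): G
Perfect 5th (5th): Bb
Minor 7th (7th): Db
Minor 9th (9th): Fb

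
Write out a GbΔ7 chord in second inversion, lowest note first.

GbΔ7 = Gb–Bb–Db–F; second inversion → fifth (Db) lowest.

Db  F  Gb  Bb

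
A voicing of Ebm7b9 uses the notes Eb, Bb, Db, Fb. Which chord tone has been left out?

The full Ebm7b9 chord is Eb, Gb, Bb, Db, Fb.
Comparing with the voicing, the minor 3rd (3rd) — Gb — is absent.

Gb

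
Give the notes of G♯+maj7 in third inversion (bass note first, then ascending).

F𝄪 G♯ B♯ D𝄪

In root position, G♯+maj7 is G♯–B♯–D𝄪–F𝄪.
Third inversion puts the seventh (F𝄪) in the bass.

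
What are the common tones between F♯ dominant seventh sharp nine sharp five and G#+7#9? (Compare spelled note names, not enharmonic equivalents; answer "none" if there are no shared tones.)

F#

F♯ dominant seventh sharp nine sharp five: F# A# C## E G##
G#+7#9: G# B# D## F# A##
Common to both → F#.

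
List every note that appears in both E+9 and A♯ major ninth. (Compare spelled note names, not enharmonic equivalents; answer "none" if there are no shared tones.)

E+9 = E, G#, B#, D, F#.
A♯ major ninth = A#, C##, E#, G##, B#.
Shared: B#.

B#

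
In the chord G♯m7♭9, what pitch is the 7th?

G♯m7♭9 is built on G#; its 7th is a minor 7th above the root.
A seventh above G uses the letter F, and the minor 7th above G# is F#.

F#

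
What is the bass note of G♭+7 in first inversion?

G♭+7 = Gb–Bb–D–Fb. First inversion → third in the bass = Bb.

Bb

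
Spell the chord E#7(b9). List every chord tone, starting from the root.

E#, G##, B#, D#, F#

E#7(b9) is a dominant seventh flat nine built on E#.
Root: E#
Major 3rd (3rd): G##
Perfect 5th (5th): B#
Minor 7th (7th): D#
Minor 9th (9th): F#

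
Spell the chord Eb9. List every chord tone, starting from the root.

Eb9 is a dominant ninth built on Eb.
Root: Eb
Major 3rd (3rd): G
Perfect 5th (5th): Bb
Minor 7th (7th): Db
Major 9th (9th): F

Eb, G, Bb, Db, F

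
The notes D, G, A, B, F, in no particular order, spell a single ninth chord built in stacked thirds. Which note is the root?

Arranged so that each adjacent pair is a third by letter name: G – B – D – F – A.
The bottom of that stack, G, is the root (this is G dominant ninth).

G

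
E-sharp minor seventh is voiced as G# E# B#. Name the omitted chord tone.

D#

The full E-sharp minor seventh chord is E#, G#, B#, D#.
Comparing with the voicing, the minor 7th (7th) — D# — is absent.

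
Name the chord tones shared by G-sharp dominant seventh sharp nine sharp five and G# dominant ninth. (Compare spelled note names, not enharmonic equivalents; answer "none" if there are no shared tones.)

G-sharp  B-sharp  F-sharp

G-sharp dominant seventh sharp nine sharp five: G-sharp B-sharp D-double-sharp F-sharp A-double-sharp
G# dominant ninth: G-sharp B-sharp D-sharp F-sharp A-sharp
Common to both → G-sharp, B-sharp, F-sharp.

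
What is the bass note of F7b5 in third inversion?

E♭

F7b5 = F–A–C♭–E♭. Third inversion → seventh in the bass = E♭.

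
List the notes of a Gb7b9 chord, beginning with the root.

Gb7b9: dominant seventh flat nine on Gb.
Root: Gb
Major 3rd (3rd): Bb
Perfect 5th (5th): Db
Minor 7th (7th): Fb
Minor 9th (9th): Abb

Gb, Bb, Db, Fb, Abb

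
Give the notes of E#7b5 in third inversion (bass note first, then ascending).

D# E# G## B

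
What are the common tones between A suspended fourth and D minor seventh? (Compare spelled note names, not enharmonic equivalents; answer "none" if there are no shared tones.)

A suspended fourth = A, D, E.
D minor seventh = D, F, A, C.
Shared: A, D.

A, D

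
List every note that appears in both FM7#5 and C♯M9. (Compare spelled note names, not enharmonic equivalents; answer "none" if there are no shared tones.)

FM7#5 = F, A, C#, E.
C♯M9 = C#, E#, G#, B#, D#.
Shared: C#.

C#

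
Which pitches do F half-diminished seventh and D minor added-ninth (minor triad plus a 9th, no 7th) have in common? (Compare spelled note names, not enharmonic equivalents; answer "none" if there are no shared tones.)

F half-diminished seventh: F Ab Cb Eb
D minor added-ninth: D F A E
Common to both → F.

F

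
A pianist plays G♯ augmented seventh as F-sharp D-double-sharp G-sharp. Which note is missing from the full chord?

B-sharp

G♯ augmented seventh = G-sharp, B-sharp, D-double-sharp, F-sharp. The voicing lacks the 3rd (major 3rd), B-sharp.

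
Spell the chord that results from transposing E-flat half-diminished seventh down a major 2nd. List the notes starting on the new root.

D-flat F-flat A-double-flat C-flat

A major 2nd down from E-flat is D-flat, so the new chord is D-flat half-diminished seventh.
root → D-flat
3rd (minor 3rd) → F-flat
5th (diminished 5th) → A-double-flat
7th (minor 7th) → C-flat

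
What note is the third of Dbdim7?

Fb

Root of Dbdim7 = Db. The 3rd is a minor 3rd: Db up a minor 3rd → Fb.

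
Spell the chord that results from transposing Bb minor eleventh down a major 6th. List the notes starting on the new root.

Db, Fb, Ab, Cb, Eb, Gb

Transposed root: Bb → Db (major 6th down). So we spell Db minor eleventh:
root → Db
3rd (minor 3rd) → Fb
5th (perfect 5th) → Ab
7th (minor 7th) → Cb
9th (major 9th) → Eb
11th (perfect 11th) → Gb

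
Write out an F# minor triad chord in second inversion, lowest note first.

F# minor triad = F-sharp–A–C-sharp; second inversion → fifth (C-sharp) lowest.

C-sharp, F-sharp, A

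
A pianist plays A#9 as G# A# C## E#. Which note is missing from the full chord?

The full A#9 chord is A#, C##, E#, G#, B#.
Comparing with the voicing, the major 9th (9th) — B# — is absent.

B#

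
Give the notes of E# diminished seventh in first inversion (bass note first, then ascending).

G♯ – B – D – E♯

In root position, E# diminished seventh is E♯–G♯–B–D.
First inversion puts the third (G♯) in the bass.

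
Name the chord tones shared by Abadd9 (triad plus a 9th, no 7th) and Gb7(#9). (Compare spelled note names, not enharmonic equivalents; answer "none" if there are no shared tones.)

Bb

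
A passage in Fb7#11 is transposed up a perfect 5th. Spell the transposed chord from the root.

C♭  E♭  G♭  B𝄫  F

A perfect 5th up from F♭ is C♭, so the new chord is C♭ dominant seventh sharp eleven.
C♭ — root
E♭ — major 3rd
G♭ — perfect 5th
B𝄫 — minor 7th
F — augmented 11th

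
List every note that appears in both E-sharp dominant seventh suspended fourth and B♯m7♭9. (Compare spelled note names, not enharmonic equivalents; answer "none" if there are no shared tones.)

A#, B#, D#

E-sharp dominant seventh suspended fourth: E# A# B# D#
B♯m7♭9: B# D# F## A# C#
Common to both → A#, B#, D#.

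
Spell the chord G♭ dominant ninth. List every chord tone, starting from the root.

Gb – Bb – Db – Fb – Ab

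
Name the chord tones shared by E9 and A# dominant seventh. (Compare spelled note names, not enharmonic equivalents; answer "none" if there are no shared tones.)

E9 = E, G#, B, D, F#.
A# dominant seventh = A#, C##, E#, G#.
Shared: G#.

G#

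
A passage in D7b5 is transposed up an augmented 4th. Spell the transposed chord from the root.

An augmented 4th up from D is G#, so the new chord is G# dominant seventh flat five.
- root: G#
- major 3rd: B#
- diminished 5th: D
- minor 7th: F#

G# – B# – D – F#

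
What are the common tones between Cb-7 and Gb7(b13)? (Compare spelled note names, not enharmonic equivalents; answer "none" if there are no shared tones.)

E𝄫, G♭

Cb-7 = C♭, E𝄫, G♭, B𝄫.
Gb7(b13) = G♭, B♭, D♭, F♭, E𝄫.
Shared: E𝄫, G♭.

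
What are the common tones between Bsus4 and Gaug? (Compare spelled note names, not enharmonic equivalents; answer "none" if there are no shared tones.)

B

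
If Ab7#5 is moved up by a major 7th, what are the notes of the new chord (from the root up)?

Ab up a major 7th → G. New chord: G augmented seventh.
G — root
B — major 3rd
D# — augmented 5th
F — minor 7th

G – B – D# – F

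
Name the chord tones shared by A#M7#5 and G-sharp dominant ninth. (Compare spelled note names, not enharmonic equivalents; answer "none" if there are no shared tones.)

A#M7#5: A# C## E## G##
G-sharp dominant ninth: G# B# D# F# A#
Common to both → A#.

A#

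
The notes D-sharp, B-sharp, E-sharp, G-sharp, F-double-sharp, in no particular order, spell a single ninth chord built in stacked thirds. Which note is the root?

Arranged so that each adjacent pair is a third by letter name: E-sharp – G-sharp – B-sharp – D-sharp – F-double-sharp.
The bottom of that stack, E-sharp, is the root (this is E-sharp minor ninth).

E-sharp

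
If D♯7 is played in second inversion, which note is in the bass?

A#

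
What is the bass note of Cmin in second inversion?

G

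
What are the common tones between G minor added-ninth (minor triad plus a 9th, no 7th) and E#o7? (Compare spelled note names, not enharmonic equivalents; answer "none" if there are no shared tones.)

D

G minor added-ninth = G, B♭, D, A.
E#o7 = E♯, G♯, B, D.
Shared: D.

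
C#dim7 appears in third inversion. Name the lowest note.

C#dim7 in root position is C#–E–G–Bb.
Third inversion places the seventh in the bass, which is Bb.

Bb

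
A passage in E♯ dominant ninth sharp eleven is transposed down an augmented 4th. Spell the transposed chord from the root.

E# down an augmented 4th → B. New chord: B dominant ninth sharp eleven.
root → B
3rd (major 3rd) → D#
5th (perfect 5th) → F#
7th (minor 7th) → A
9th (major 9th) → C#
11th (augmented 11th) → E#

B, D#, F#, A, C#, E#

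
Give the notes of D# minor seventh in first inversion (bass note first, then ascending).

D# minor seventh = D-sharp–F-sharp–A-sharp–C-sharp; first inversion → third (F-sharp) lowest.

F-sharp – A-sharp – C-sharp – D-sharp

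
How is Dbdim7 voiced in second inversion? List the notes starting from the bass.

In root position, Dbdim7 is Db–Fb–Abb–Cbb.
Second inversion puts the fifth (Abb) in the bass.

Abb  Cbb  Db  Fb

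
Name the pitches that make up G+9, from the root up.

Root G, quality dominant ninth sharp five:
root → G
3rd (major 3rd) → B
5th (augmented 5th) → D#
7th (minor 7th) → F
9th (major 9th) → A

G  B  D#  F  A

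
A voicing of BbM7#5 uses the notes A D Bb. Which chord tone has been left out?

F#

The full BbM7#5 chord is Bb, D, F#, A.
Comparing with the voicing, the augmented 5th (5th) — F# — is absent.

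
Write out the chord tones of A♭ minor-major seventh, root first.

Root A-flat, quality minor-major seventh:
root → A-flat
3rd (minor 3rd) → C-flat
5th (perfect 5th) → E-flat
7th (major 7th) → G

A-flat – C-flat – E-flat – G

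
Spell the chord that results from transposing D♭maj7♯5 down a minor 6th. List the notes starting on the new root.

Transposed root: Db → F (minor 6th down). So we spell F augmented major seventh:
F — root
A — major 3rd
C# — augmented 5th
E — major 7th

F, A, C#, E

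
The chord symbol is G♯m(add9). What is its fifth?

D♯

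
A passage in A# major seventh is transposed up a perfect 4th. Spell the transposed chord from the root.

A# up a perfect 4th → D#. New chord: D# major seventh.
D# — root
F## — major 3rd
A# — perfect 5th
C## — major 7th

D#, F##, A#, C##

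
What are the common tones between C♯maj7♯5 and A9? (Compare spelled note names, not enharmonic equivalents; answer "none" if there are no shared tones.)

C♯maj7♯5 = C♯, E♯, G𝄪, B♯.
A9 = A, C♯, E, G, B.
Shared: C♯.

C♯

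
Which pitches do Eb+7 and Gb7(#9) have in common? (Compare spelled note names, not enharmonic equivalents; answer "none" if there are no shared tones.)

D♭

Eb+7 = E♭, G, B, D♭.
Gb7(#9) = G♭, B♭, D♭, F♭, A.
Shared: D♭.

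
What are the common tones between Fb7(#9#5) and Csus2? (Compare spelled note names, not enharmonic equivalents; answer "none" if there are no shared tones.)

C G

Fb7(#9#5) = Fb, Ab, C, Ebb, G.
Csus2 = C, D, G.
Shared: C, G.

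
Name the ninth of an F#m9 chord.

G#

F#m9 is built on F#; its 9th is a major 9th above the root.
A second above F uses the letter G, and the major 9th above F# is G#.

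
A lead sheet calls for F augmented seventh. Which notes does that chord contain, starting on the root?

F A C# Eb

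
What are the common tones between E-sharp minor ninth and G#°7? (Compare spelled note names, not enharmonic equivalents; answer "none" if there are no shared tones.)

E-sharp minor ninth = E♯, G♯, B♯, D♯, F𝄪.
G#°7 = G♯, B, D, F.
Shared: G♯.

G♯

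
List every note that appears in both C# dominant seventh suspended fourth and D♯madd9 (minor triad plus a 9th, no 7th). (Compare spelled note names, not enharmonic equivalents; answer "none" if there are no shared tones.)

F#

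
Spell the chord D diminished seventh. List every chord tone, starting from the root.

D  F  Ab  Cb

D diminished seventh is a diminished seventh built on D.
D — root
F — minor 3rd
Ab — diminished 5th
Cb — diminished 7th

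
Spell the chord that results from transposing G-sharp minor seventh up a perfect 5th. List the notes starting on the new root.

D# – F# – A# – C#

A perfect 5th up from G# is D#, so the new chord is D# minor seventh.
- root: D#
- minor 3rd: F#
- perfect 5th: A#
- minor 7th: C#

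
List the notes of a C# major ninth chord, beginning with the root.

C#, E#, G#, B#, D#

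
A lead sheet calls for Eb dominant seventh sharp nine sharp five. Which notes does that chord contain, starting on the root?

E-flat G B D-flat F-sharp

Eb dominant seventh sharp nine sharp five: dominant seventh sharp nine sharp five on E-flat.
root → E-flat
3rd (major 3rd) → G
5th (augmented 5th) → B
7th (minor 7th) → D-flat
9th (augmented 9th) → F-sharp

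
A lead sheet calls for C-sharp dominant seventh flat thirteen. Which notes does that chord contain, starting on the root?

Root C#, quality dominant seventh flat thirteen:
root → C#
3rd (major 3rd) → E#
5th (perfect 5th) → G#
7th (minor 7th) → B
13th (minor 13th) → A

C#  E#  G#  B  A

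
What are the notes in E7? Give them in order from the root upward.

E7 is a dominant seventh built on E.
E — root
G# — major 3rd
B — perfect 5th
D — minor 7th

E, G#, B, D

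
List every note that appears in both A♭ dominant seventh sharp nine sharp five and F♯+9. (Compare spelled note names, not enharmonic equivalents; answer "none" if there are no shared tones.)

A♭ dominant seventh sharp nine sharp five: Ab C E Gb B
F♯+9: F# A# C## E G#
Common to both → E.

E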